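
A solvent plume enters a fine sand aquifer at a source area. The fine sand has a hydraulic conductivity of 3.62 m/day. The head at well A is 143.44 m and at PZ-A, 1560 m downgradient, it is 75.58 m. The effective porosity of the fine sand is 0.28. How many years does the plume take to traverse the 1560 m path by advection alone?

Hydraulic gradient i = (143.44 − 75.58) / 1560 = 67.86 / 1560 = 0.04350.
Darcy flux q = K · i = 3.620 × 0.04350 = 0.1575 m/day.
Seepage velocity v = q / n_e = 0.1575 / 0.28 = 0.5624 m/day.
Travel time t = L / v = 1560 / 0.5624 = 2774 days = 7.594 years.

7.59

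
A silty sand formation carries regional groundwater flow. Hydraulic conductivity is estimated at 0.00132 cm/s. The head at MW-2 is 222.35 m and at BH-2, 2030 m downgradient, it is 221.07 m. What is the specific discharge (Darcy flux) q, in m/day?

Convert K: 0.00132 cm/s × 864 = 1.140 m/day.
Hydraulic gradient i = (222.35 − 221.07) / 2030 = 1.28 / 2030 = 0.0006305.
Specific discharge q = K · i = 1.140 × 0.0006305 = 0.0007191 m/day.

0.000719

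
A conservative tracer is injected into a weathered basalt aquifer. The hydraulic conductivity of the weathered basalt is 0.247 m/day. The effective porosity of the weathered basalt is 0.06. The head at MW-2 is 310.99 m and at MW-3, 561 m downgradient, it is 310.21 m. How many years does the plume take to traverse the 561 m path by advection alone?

Hydraulic gradient i = (310.99 − 310.21) / 561 = 0.78 / 561 = 0.001390.
Darcy flux q = K · i = 0.2470 × 0.001390 = 0.0003434 m/day.
Seepage velocity v = q / n_e = 0.0003434 / 0.06 = 0.005724 m/day.
Travel time t = L / v = 561 / 0.005724 = 98013 days = 268.3 years.

268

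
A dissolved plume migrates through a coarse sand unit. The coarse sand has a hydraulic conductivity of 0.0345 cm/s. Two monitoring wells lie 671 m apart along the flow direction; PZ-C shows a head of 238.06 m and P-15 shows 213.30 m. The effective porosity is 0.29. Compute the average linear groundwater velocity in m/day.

Convert K: 0.0345 cm/s × 864 = 29.81 m/day.
Hydraulic gradient i = (238.06 − 213.30) / 671 = 24.76 / 671 = 0.03690.
Darcy flux q = K · i = 29.81 × 0.03690 = 1.100 m/day.
Seepage velocity v = q / n_e = 1.100 / 0.29 = 3.793 m/day.

3.79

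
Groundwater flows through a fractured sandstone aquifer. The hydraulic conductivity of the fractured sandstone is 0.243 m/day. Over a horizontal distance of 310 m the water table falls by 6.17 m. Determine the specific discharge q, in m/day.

0.00484

Hydraulic gradient i = Δh / L = 6.17 / 310 = 0.01990.
Specific discharge q = K · i = 0.2430 × 0.01990 = 0.004836 m/day.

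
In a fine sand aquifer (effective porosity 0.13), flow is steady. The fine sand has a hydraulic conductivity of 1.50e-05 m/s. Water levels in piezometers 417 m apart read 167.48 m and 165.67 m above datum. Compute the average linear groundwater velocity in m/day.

Convert K: 1.50e-05 m/s × 86400 = 1.296 m/day.
Hydraulic gradient i = (167.48 − 165.67) / 417 = 1.81 / 417 = 0.004341.
Darcy flux q = K · i = 1.296 × 0.004341 = 0.005625 m/day.
Seepage velocity v = q / n_e = 0.005625 / 0.13 = 0.04327 m/day.

0.0433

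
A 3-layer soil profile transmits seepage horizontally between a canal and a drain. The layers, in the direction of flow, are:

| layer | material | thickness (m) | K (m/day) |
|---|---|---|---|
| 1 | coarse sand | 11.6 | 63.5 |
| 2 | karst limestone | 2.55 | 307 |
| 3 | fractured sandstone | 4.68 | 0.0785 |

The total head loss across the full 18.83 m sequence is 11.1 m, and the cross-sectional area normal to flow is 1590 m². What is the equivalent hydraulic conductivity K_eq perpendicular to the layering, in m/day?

0.315

Flow is perpendicular to layering, so the layers act in series and the equivalent K is the thickness-weighted harmonic mean.
Total thickness L = 11.6 + 2.55 + 4.68 = 18.83 m.
Σ(b_i/K_i) = 11.6/63.5 + 2.55/307 + 4.68/0.0785 = 59.81 d.
K_eq = L / Σ(b_i/K_i) = 18.83 / 59.81 = 0.3148 m/day.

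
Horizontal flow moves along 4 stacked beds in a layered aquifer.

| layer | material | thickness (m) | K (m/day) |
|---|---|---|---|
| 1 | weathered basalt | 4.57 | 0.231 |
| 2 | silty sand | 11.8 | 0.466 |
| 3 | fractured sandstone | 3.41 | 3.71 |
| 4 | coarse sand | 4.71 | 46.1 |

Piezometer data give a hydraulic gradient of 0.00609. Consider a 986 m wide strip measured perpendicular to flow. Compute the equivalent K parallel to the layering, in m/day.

Flow is parallel to layering, so each bed carries its own Darcy discharge and the transmissivities add.
Σ(K_i·b_i) = 0.231×4.57 + 0.466×11.8 + 3.71×3.41 + 46.1×4.71 = 236.3 m²/day.
Total thickness b = 24.49 m, so K_eq = Σ(K_i·b_i)/b = 9.650 m/day.

9.65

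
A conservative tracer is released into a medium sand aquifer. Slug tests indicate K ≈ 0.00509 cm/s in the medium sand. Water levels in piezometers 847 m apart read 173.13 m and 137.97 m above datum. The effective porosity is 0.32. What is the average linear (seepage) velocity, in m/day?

0.570

Convert K: 0.00509 cm/s × 864 = 4.398 m/day.
Hydraulic gradient i = (173.13 − 137.97) / 847 = 35.16 / 847 = 0.04151.
Darcy flux q = K · i = 4.398 × 0.04151 = 0.1826 m/day.
Seepage velocity v = q / n_e = 0.1826 / 0.32 = 0.5705 m/day.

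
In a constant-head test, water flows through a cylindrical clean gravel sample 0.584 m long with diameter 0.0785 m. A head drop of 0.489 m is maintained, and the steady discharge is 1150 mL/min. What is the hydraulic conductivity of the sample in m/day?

409

Cross-sectional area A = π·(d/2)² = π × (0.0785/2)² = 0.004840 m².
Convert discharge: 1150 mL/min = 1.917e-05 m³/s.
Darcy's law rearranged: K = Q·L / (A·Δh) = 1.917e-05 × 0.584 / (0.004840 × 0.489) = 0.004730 m/s = 408.6 m/day.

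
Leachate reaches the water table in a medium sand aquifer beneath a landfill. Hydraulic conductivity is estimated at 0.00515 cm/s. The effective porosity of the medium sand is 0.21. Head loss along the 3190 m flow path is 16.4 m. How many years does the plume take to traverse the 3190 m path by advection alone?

Convert K: 0.00515 cm/s × 864 = 4.450 m/day.
Hydraulic gradient i = Δh / L = 16.4 / 3190 = 0.005141.
Darcy flux q = K · i = 4.450 × 0.005141 = 0.02288 m/day.
Seepage velocity v = q / n_e = 0.02288 / 0.21 = 0.1089 m/day.
Travel time t = L / v = 3190 / 0.1089 = 29284 days = 80.18 years.

80.2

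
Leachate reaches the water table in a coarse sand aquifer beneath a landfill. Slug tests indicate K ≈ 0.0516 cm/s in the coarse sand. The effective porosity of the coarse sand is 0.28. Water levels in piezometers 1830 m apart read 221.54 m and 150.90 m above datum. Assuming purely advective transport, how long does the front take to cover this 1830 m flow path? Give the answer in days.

Convert K: 0.0516 cm/s × 864 = 44.58 m/day.
Hydraulic gradient i = (221.54 − 150.90) / 1830 = 70.64 / 1830 = 0.03860.
Darcy flux q = K · i = 44.58 × 0.03860 = 1.721 m/day.
Seepage velocity v = q / n_e = 1.721 / 0.28 = 6.146 m/day.
Travel time t = L / v = 1830 / 6.146 = 297.7 days.

298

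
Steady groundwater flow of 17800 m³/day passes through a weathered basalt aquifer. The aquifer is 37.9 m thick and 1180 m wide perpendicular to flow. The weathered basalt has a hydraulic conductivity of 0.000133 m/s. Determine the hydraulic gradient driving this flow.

Convert K: 0.000133 m/s × 86400 = 11.49 m/day.
Cross-sectional area A = 1180 × 37.9 = 44722 m².
From Q = K·A·i, i = Q / (K·A) = 17800 / (11.49 × 44722) = 0.03464.

0.0346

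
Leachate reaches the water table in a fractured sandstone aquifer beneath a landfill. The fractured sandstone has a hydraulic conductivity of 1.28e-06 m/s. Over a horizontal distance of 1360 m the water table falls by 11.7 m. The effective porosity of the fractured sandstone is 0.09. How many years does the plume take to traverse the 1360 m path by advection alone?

352

Convert K: 1.28e-06 m/s × 86400 = 0.1106 m/day.
Hydraulic gradient i = Δh / L = 11.7 / 1360 = 0.008603.
Darcy flux q = K · i = 0.1106 × 0.008603 = 0.0009514 m/day.
Seepage velocity v = q / n_e = 0.0009514 / 0.09 = 0.01057 m/day.
Travel time t = L / v = 1360 / 0.01057 = 1.287e+05 days = 352.2 years.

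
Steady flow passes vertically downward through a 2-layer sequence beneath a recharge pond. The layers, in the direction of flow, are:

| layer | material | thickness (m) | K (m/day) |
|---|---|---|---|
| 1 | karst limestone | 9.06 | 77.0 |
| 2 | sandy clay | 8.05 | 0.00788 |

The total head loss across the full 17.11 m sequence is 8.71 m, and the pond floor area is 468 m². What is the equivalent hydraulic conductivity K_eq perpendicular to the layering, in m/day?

Flow is perpendicular to layering, so the layers act in series and the equivalent K is the thickness-weighted harmonic mean.
Total thickness L = 9.06 + 8.05 = 17.11 m.
Σ(b_i/K_i) = 9.06/77.0 + 8.05/0.00788 = 1022 d.
K_eq = L / Σ(b_i/K_i) = 17.11 / 1022 = 0.01675 m/day.

0.0167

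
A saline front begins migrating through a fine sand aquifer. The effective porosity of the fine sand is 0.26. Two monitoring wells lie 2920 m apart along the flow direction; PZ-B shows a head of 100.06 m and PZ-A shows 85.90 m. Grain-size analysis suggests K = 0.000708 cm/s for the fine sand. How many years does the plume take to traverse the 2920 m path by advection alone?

701

Convert K: 0.000708 cm/s × 864 = 0.6117 m/day.
Hydraulic gradient i = (100.06 − 85.90) / 2920 = 14.16 / 2920 = 0.004849.
Darcy flux q = K · i = 0.6117 × 0.004849 = 0.002966 m/day.
Seepage velocity v = q / n_e = 0.002966 / 0.26 = 0.01141 m/day.
Travel time t = L / v = 2920 / 0.01141 = 2.559e+05 days = 700.7 years.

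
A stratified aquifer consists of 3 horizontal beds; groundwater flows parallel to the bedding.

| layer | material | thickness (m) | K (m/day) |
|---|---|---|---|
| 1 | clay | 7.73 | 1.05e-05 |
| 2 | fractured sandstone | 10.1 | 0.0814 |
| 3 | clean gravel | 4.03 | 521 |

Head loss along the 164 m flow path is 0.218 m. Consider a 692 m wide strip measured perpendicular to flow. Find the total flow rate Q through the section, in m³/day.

Flow is parallel to layering, so each bed carries its own Darcy discharge and the transmissivities add.
Σ(K_i·b_i) = 1.05e-05×7.73 + 0.0814×10.1 + 521×4.03 = 2100 m²/day.
Hydraulic gradient i = Δh / L = 0.218 / 164 = 0.001329.
Q = Σ(K_i·b_i) · W · i = 2100 × 692 × 0.001329 = 1932 m³/day.

1930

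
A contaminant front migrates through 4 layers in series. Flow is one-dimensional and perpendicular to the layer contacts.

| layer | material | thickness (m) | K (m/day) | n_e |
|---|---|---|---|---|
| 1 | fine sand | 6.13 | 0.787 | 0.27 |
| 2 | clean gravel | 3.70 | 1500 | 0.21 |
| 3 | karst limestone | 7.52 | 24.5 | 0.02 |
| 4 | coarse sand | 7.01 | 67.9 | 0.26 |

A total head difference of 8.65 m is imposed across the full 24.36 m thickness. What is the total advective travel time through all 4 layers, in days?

4.18

With flow normal to the layers, continuity requires the same specific discharge q through every layer.
Σ(b_i/K_i) = 6.13/0.787 + 3.70/1500 + 7.52/24.5 + 7.01/67.9 = 8.202 d.
q = Δh / Σ(b_i/K_i) = 8.65 / 8.202 = 1.055 m/day.
In each layer the seepage velocity is v_i = q/n_i, so the layer transit time is t_i = b_i·n_i / q:
  layer 1 (fine sand): t_1 = 6.13 × 0.27 / 1.055 = 1.569 d
  layer 2 (clean gravel): t_2 = 3.70 × 0.21 / 1.055 = 0.7367 d
  layer 3 (karst limestone): t_3 = 7.52 × 0.02 / 1.055 = 0.1426 d
  layer 4 (coarse sand): t_4 = 7.01 × 0.26 / 1.055 = 1.728 d
Total t = Σ t_i = 4.177 days.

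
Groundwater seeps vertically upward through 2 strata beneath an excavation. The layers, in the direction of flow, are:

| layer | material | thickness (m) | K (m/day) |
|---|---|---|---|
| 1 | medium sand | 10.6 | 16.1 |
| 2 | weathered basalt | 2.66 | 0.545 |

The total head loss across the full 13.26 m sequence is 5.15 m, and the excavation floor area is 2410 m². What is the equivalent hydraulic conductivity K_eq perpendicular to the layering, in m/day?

Flow is perpendicular to layering, so the layers act in series and the equivalent K is the thickness-weighted harmonic mean.
Total thickness L = 10.6 + 2.66 = 13.26 m.
Σ(b_i/K_i) = 10.6/16.1 + 2.66/0.545 = 5.539 d.
K_eq = L / Σ(b_i/K_i) = 13.26 / 5.539 = 2.394 m/day.

2.39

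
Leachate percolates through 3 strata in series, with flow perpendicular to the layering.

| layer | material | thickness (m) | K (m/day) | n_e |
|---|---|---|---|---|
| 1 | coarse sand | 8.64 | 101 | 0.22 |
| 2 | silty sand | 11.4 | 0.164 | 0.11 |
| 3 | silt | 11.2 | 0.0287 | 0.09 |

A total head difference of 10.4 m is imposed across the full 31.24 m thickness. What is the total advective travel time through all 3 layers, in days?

With flow normal to the layers, continuity requires the same specific discharge q through every layer.
Σ(b_i/K_i) = 8.64/101 + 11.4/0.164 + 11.2/0.0287 = 459.8 d.
q = Δh / Σ(b_i/K_i) = 10.4 / 459.8 = 0.02262 m/day.
In each layer the seepage velocity is v_i = q/n_i, so the layer transit time is t_i = b_i·n_i / q:
  layer 1 (coarse sand): t_1 = 8.64 × 0.22 / 0.02262 = 84.04 d
  layer 2 (silty sand): t_2 = 11.4 × 0.11 / 0.02262 = 55.45 d
  layer 3 (silt): t_3 = 11.2 × 0.09 / 0.02262 = 44.57 d
Total t = Σ t_i = 184.1 days.

184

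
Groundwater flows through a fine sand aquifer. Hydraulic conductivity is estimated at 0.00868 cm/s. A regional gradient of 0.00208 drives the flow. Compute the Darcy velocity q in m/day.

Convert K: 0.00868 cm/s × 864 = 7.500 m/day.
Hydraulic gradient i = 0.00208.
Specific discharge q = K · i = 7.500 × 0.002080 = 0.01560 m/day.

0.0156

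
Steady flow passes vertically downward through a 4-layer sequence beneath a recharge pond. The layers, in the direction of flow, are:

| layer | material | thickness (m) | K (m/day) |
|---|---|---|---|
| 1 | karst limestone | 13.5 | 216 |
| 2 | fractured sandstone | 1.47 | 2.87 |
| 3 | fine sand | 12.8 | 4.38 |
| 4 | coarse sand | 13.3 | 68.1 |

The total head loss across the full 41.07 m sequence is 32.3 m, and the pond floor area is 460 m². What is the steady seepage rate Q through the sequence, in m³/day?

4020

Flow is perpendicular to layering, so the layers act in series and the equivalent K is the thickness-weighted harmonic mean.
Total thickness L = 13.5 + 1.47 + 12.8 + 13.3 = 41.07 m.
Σ(b_i/K_i) = 13.5/216 + 1.47/2.87 + 12.8/4.38 + 13.3/68.1 = 3.692 d.
K_eq = L / Σ(b_i/K_i) = 41.07 / 3.692 = 11.12 m/day.
Q = K_eq · A · (Δh/L) = 11.12 × 460 × (32.3/41.07) = 4024 m³/day.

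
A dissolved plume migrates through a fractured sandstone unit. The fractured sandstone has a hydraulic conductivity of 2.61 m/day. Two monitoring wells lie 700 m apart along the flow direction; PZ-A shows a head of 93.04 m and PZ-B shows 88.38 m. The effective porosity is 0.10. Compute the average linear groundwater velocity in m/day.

Hydraulic gradient i = (93.04 − 88.38) / 700 = 4.66 / 700 = 0.006657.
Darcy flux q = K · i = 2.610 × 0.006657 = 0.01738 m/day.
Seepage velocity v = q / n_e = 0.01738 / 0.10 = 0.1738 m/day.

0.174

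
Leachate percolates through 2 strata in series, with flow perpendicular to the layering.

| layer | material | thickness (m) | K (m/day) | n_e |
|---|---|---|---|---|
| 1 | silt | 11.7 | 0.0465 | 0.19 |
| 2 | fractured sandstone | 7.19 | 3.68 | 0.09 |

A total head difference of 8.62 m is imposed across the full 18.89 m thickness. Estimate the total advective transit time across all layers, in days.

With flow normal to the layers, continuity requires the same specific discharge q through every layer.
Σ(b_i/K_i) = 11.7/0.0465 + 7.19/3.68 = 253.6 d.
q = Δh / Σ(b_i/K_i) = 8.62 / 253.6 = 0.03399 m/day.
In each layer the seepage velocity is v_i = q/n_i, so the layer transit time is t_i = b_i·n_i / q:
  layer 1 (silt): t_1 = 11.7 × 0.19 / 0.03399 = 65.39 d
  layer 2 (fractured sandstone): t_2 = 7.19 × 0.09 / 0.03399 = 19.04 d
Total t = Σ t_i = 84.43 days.

84.4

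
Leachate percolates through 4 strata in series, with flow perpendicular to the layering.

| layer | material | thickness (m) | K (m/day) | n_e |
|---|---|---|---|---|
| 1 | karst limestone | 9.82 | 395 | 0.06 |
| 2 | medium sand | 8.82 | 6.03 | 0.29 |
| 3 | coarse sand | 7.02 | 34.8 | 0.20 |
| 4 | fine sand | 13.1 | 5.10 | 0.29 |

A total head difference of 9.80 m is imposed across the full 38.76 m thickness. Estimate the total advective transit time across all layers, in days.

3.63

With flow normal to the layers, continuity requires the same specific discharge q through every layer.
Σ(b_i/K_i) = 9.82/395 + 8.82/6.03 + 7.02/34.8 + 13.1/5.10 = 4.258 d.
q = Δh / Σ(b_i/K_i) = 9.80 / 4.258 = 2.302 m/day.
In each layer the seepage velocity is v_i = q/n_i, so the layer transit time is t_i = b_i·n_i / q:
  layer 1 (karst limestone): t_1 = 9.82 × 0.06 / 2.302 = 0.2560 d
  layer 2 (medium sand): t_2 = 8.82 × 0.29 / 2.302 = 1.111 d
  layer 3 (coarse sand): t_3 = 7.02 × 0.20 / 2.302 = 0.6100 d
  layer 4 (fine sand): t_4 = 13.1 × 0.29 / 2.302 = 1.651 d
Total t = Σ t_i = 3.628 days.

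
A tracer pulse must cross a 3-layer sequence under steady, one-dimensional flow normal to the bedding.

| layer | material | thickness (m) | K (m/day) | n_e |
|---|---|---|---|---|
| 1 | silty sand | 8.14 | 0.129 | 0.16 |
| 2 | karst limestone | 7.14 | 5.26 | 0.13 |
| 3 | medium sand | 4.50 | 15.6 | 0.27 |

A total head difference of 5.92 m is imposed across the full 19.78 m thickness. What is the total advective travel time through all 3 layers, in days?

With flow normal to the layers, continuity requires the same specific discharge q through every layer.
Σ(b_i/K_i) = 8.14/0.129 + 7.14/5.26 + 4.50/15.6 = 64.75 d.
q = Δh / Σ(b_i/K_i) = 5.92 / 64.75 = 0.09143 m/day.
In each layer the seepage velocity is v_i = q/n_i, so the layer transit time is t_i = b_i·n_i / q:
  layer 1 (silty sand): t_1 = 8.14 × 0.16 / 0.09143 = 14.24 d
  layer 2 (karst limestone): t_2 = 7.14 × 0.13 / 0.09143 = 10.15 d
  layer 3 (medium sand): t_3 = 4.50 × 0.27 / 0.09143 = 13.29 d
Total t = Σ t_i = 37.68 days.

37.7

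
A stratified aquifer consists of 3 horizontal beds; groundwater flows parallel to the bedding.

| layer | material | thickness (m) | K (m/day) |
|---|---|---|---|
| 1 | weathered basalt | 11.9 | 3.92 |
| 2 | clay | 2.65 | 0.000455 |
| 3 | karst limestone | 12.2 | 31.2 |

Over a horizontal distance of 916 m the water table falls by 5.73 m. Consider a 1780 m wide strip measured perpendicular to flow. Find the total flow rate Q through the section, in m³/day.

4760

Flow is parallel to layering, so each bed carries its own Darcy discharge and the transmissivities add.
Σ(K_i·b_i) = 3.92×11.9 + 0.000455×2.65 + 31.2×12.2 = 427.3 m²/day.
Hydraulic gradient i = Δh / L = 5.73 / 916 = 0.006255.
Q = Σ(K_i·b_i) · W · i = 427.3 × 1780 × 0.006255 = 4758 m³/day.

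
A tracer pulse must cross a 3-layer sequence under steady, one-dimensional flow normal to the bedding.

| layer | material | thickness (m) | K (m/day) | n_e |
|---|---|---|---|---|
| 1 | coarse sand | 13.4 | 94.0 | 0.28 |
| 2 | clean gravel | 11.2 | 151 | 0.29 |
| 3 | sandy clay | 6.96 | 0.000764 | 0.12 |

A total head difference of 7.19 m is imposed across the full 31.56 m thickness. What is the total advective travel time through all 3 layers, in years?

27.2

With flow normal to the layers, continuity requires the same specific discharge q through every layer.
Σ(b_i/K_i) = 13.4/94.0 + 11.2/151 + 6.96/0.000764 = 9110 d.
q = Δh / Σ(b_i/K_i) = 7.19 / 9110 = 0.0007892 m/day.
In each layer the seepage velocity is v_i = q/n_i, so the layer transit time is t_i = b_i·n_i / q:
  layer 1 (coarse sand): t_1 = 13.4 × 0.28 / 0.0007892 = 4754 d
  layer 2 (clean gravel): t_2 = 11.2 × 0.29 / 0.0007892 = 4115 d
  layer 3 (sandy clay): t_3 = 6.96 × 0.12 / 0.0007892 = 1058 d
Total t = Σ t_i = 9928 days = 27.18 years.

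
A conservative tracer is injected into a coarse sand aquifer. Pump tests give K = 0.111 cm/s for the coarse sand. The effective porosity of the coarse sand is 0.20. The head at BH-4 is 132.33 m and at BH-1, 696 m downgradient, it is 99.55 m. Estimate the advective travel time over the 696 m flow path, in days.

30.8

Convert K: 0.111 cm/s × 864 = 95.90 m/day.
Hydraulic gradient i = (132.33 − 99.55) / 696 = 32.78 / 696 = 0.04710.
Darcy flux q = K · i = 95.90 × 0.04710 = 4.517 m/day.
Seepage velocity v = q / n_e = 4.517 / 0.20 = 22.58 m/day.
Travel time t = L / v = 696 / 22.58 = 30.82 days.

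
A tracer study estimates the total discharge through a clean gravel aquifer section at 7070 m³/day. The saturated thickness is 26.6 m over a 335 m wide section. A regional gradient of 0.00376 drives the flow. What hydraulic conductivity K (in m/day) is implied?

Cross-sectional area A = 335 × 26.6 = 8911 m².
Hydraulic gradient i = 0.00376.
From Q = K·A·i, K = Q / (A·i) = 7070 / (8911 × 0.003760) = 211.0 m/day.

211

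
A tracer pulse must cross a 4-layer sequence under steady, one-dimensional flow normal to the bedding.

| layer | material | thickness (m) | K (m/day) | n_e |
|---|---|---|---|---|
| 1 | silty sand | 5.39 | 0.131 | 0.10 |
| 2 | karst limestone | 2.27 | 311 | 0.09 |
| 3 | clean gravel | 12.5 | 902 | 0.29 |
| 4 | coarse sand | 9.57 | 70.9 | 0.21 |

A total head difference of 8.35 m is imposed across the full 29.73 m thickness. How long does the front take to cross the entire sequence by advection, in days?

31.5

With flow normal to the layers, continuity requires the same specific discharge q through every layer.
Σ(b_i/K_i) = 5.39/0.131 + 2.27/311 + 12.5/902 + 9.57/70.9 = 41.30 d.
q = Δh / Σ(b_i/K_i) = 8.35 / 41.30 = 0.2022 m/day.
In each layer the seepage velocity is v_i = q/n_i, so the layer transit time is t_i = b_i·n_i / q:
  layer 1 (silty sand): t_1 = 5.39 × 0.10 / 0.2022 = 2.666 d
  layer 2 (karst limestone): t_2 = 2.27 × 0.09 / 0.2022 = 1.011 d
  layer 3 (clean gravel): t_3 = 12.5 × 0.29 / 0.2022 = 17.93 d
  layer 4 (coarse sand): t_4 = 9.57 × 0.21 / 0.2022 = 9.940 d
Total t = Σ t_i = 31.55 days.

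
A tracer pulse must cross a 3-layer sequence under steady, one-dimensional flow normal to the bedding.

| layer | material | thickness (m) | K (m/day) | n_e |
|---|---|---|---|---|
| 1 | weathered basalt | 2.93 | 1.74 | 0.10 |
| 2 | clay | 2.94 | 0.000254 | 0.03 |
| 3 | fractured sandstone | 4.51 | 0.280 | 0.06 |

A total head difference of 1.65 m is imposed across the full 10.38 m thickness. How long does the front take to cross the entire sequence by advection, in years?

12.5

With flow normal to the layers, continuity requires the same specific discharge q through every layer.
Σ(b_i/K_i) = 2.93/1.74 + 2.94/0.000254 + 4.51/0.280 = 11593 d.
q = Δh / Σ(b_i/K_i) = 1.65 / 11593 = 0.0001423 m/day.
In each layer the seepage velocity is v_i = q/n_i, so the layer transit time is t_i = b_i·n_i / q:
  layer 1 (weathered basalt): t_1 = 2.93 × 0.10 / 0.0001423 = 2059 d
  layer 2 (clay): t_2 = 2.94 × 0.03 / 0.0001423 = 619.7 d
  layer 3 (fractured sandstone): t_3 = 4.51 × 0.06 / 0.0001423 = 1901 d
Total t = Σ t_i = 4579 days = 12.54 years.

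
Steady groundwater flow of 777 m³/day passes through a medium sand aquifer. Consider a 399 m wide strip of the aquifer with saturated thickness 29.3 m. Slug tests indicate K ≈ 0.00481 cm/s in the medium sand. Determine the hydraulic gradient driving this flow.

0.0160

Convert K: 0.00481 cm/s × 864 = 4.156 m/day.
Cross-sectional area A = 399 × 29.3 = 11691 m².
From Q = K·A·i, i = Q / (K·A) = 777 / (4.156 × 11691) = 0.01599.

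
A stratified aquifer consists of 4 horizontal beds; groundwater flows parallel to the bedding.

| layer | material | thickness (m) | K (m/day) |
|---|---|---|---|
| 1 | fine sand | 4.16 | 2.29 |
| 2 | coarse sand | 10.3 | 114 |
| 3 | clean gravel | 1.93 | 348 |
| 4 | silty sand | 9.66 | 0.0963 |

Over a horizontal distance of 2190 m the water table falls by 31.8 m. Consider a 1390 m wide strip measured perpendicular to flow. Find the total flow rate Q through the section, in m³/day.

Flow is parallel to layering, so each bed carries its own Darcy discharge and the transmissivities add.
Σ(K_i·b_i) = 2.29×4.16 + 114×10.3 + 348×1.93 + 0.0963×9.66 = 1856 m²/day.
Hydraulic gradient i = Δh / L = 31.8 / 2190 = 0.01452.
Q = Σ(K_i·b_i) · W · i = 1856 × 1390 × 0.01452 = 37467 m³/day.

37500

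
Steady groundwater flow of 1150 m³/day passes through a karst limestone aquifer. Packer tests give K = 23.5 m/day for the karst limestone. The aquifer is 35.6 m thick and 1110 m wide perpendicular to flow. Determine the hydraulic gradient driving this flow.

0.00124

Cross-sectional area A = 1110 × 35.6 = 39516 m².
From Q = K·A·i, i = Q / (K·A) = 1150 / (23.50 × 39516) = 0.001238.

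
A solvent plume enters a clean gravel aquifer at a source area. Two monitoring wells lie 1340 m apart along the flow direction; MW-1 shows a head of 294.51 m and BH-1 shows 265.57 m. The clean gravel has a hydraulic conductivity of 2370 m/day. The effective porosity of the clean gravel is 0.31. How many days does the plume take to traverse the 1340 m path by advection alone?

Hydraulic gradient i = (294.51 − 265.57) / 1340 = 28.94 / 1340 = 0.02160.
Darcy flux q = K · i = 2370 × 0.02160 = 51.18 m/day.
Seepage velocity v = q / n_e = 51.18 / 0.31 = 165.1 m/day.
Travel time t = L / v = 1340 / 165.1 = 8.116 days.

8.12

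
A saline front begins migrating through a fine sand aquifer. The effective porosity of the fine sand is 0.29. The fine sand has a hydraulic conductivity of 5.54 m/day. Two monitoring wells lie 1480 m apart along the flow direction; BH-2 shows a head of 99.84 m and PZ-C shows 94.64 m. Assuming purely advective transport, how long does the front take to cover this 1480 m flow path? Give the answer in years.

60.4

Hydraulic gradient i = (99.84 − 94.64) / 1480 = 5.2 / 1480 = 0.003514.
Darcy flux q = K · i = 5.540 × 0.003514 = 0.01946 m/day.
Seepage velocity v = q / n_e = 0.01946 / 0.29 = 0.06712 m/day.
Travel time t = L / v = 1480 / 0.06712 = 22050 days = 60.37 years.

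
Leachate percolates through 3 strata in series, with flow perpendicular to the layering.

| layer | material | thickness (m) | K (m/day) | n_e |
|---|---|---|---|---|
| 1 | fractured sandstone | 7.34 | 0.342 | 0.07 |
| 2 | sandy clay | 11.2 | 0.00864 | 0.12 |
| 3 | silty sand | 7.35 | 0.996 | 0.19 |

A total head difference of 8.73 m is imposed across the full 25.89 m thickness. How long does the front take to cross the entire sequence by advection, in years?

1.35

With flow normal to the layers, continuity requires the same specific discharge q through every layer.
Σ(b_i/K_i) = 7.34/0.342 + 11.2/0.00864 + 7.35/0.996 = 1325 d.
q = Δh / Σ(b_i/K_i) = 8.73 / 1325 = 0.006588 m/day.
In each layer the seepage velocity is v_i = q/n_i, so the layer transit time is t_i = b_i·n_i / q:
  layer 1 (fractured sandstone): t_1 = 7.34 × 0.07 / 0.006588 = 77.99 d
  layer 2 (sandy clay): t_2 = 11.2 × 0.12 / 0.006588 = 204.0 d
  layer 3 (silty sand): t_3 = 7.35 × 0.19 / 0.006588 = 212.0 d
Total t = Σ t_i = 494.0 days = 1.352 years.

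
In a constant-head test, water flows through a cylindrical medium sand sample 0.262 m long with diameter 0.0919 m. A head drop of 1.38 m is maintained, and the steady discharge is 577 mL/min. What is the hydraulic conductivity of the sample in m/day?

Cross-sectional area A = π·(d/2)² = π × (0.0919/2)² = 0.006633 m².
Convert discharge: 577 mL/min = 9.617e-06 m³/s.
Darcy's law rearranged: K = Q·L / (A·Δh) = 9.617e-06 × 0.262 / (0.006633 × 1.38) = 0.0002752 m/s = 23.78 m/day.

23.8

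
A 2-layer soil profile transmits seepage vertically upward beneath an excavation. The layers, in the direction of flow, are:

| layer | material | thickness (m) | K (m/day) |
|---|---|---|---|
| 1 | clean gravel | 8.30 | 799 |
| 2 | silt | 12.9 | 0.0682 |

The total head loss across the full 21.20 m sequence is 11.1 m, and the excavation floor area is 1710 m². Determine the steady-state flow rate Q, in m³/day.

100

Flow is perpendicular to layering, so the layers act in series and the equivalent K is the thickness-weighted harmonic mean.
Total thickness L = 8.30 + 12.9 = 21.20 m.
Σ(b_i/K_i) = 8.30/799 + 12.9/0.0682 = 189.2 d.
K_eq = L / Σ(b_i/K_i) = 21.20 / 189.2 = 0.1121 m/day.
Q = K_eq · A · (Δh/L) = 0.1121 × 1710 × (11.1/21.20) = 100.3 m³/day.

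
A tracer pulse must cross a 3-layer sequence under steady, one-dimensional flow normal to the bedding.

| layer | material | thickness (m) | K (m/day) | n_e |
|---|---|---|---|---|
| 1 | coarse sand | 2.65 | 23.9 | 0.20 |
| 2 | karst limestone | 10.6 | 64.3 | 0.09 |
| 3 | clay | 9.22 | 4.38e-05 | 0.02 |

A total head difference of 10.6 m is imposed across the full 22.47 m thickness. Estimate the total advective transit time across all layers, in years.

With flow normal to the layers, continuity requires the same specific discharge q through every layer.
Σ(b_i/K_i) = 2.65/23.9 + 10.6/64.3 + 9.22/4.38e-05 = 2.105e+05 d.
q = Δh / Σ(b_i/K_i) = 10.6 / 2.105e+05 = 5.036e-05 m/day.
In each layer the seepage velocity is v_i = q/n_i, so the layer transit time is t_i = b_i·n_i / q:
  layer 1 (coarse sand): t_1 = 2.65 × 0.20 / 5.036e-05 = 10525 d
  layer 2 (karst limestone): t_2 = 10.6 × 0.09 / 5.036e-05 = 18945 d
  layer 3 (clay): t_3 = 9.22 × 0.02 / 5.036e-05 = 3662 d
Total t = Σ t_i = 33132 days = 90.71 years.

90.7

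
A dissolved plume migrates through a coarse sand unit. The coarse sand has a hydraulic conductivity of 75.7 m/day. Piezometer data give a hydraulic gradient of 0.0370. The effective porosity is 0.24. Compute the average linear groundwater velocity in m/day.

11.7

Hydraulic gradient i = 0.0370.
Darcy flux q = K · i = 75.70 × 0.03700 = 2.801 m/day.
Seepage velocity v = q / n_e = 2.801 / 0.24 = 11.67 m/day.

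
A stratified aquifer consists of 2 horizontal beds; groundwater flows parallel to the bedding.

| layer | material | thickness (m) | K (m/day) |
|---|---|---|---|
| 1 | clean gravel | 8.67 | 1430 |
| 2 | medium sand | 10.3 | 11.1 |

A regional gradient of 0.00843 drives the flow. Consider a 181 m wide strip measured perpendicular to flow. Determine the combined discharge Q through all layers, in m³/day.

Flow is parallel to layering, so each bed carries its own Darcy discharge and the transmissivities add.
Σ(K_i·b_i) = 1430×8.67 + 11.1×10.3 = 12512 m²/day.
Hydraulic gradient i = 0.00843.
Q = Σ(K_i·b_i) · W · i = 12512 × 181 × 0.008430 = 19092 m³/day.

19100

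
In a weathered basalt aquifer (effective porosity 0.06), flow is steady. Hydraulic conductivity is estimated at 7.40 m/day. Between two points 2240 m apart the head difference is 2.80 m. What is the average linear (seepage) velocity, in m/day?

Hydraulic gradient i = Δh / L = 2.80 / 2240 = 0.001250.
Darcy flux q = K · i = 7.400 × 0.001250 = 0.009250 m/day.
Seepage velocity v = q / n_e = 0.009250 / 0.06 = 0.1542 m/day.

0.154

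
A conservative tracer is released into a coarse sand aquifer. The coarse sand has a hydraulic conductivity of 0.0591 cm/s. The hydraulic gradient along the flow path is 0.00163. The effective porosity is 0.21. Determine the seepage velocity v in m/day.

0.396

Convert K: 0.0591 cm/s × 864 = 51.06 m/day.
Hydraulic gradient i = 0.00163.
Darcy flux q = K · i = 51.06 × 0.001630 = 0.08323 m/day.
Seepage velocity v = q / n_e = 0.08323 / 0.21 = 0.3963 m/day.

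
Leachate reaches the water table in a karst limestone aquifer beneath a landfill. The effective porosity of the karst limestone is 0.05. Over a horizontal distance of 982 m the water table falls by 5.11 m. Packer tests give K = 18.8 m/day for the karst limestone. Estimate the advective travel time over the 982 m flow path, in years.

1.37

Hydraulic gradient i = Δh / L = 5.11 / 982 = 0.005204.
Darcy flux q = K · i = 18.80 × 0.005204 = 0.09783 m/day.
Seepage velocity v = q / n_e = 0.09783 / 0.05 = 1.957 m/day.
Travel time t = L / v = 982 / 1.957 = 501.9 days = 1.374 years.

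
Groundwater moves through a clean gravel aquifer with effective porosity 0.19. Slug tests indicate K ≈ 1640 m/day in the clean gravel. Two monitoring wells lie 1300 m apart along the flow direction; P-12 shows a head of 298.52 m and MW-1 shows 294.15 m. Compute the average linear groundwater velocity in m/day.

29.0

Hydraulic gradient i = (298.52 − 294.15) / 1300 = 4.37 / 1300 = 0.003362.
Darcy flux q = K · i = 1640 × 0.003362 = 5.513 m/day.
Seepage velocity v = q / n_e = 5.513 / 0.19 = 29.02 m/day.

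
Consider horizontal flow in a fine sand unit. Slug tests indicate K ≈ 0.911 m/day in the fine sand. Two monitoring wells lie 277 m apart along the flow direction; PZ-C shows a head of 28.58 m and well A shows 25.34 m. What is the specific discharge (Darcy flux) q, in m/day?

0.0107

Hydraulic gradient i = (28.58 − 25.34) / 277 = 3.24 / 277 = 0.01170.
Specific discharge q = K · i = 0.9110 × 0.01170 = 0.01066 m/day.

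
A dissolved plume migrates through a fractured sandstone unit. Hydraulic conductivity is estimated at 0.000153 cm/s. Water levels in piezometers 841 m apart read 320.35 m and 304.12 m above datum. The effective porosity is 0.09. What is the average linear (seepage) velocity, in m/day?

Convert K: 0.000153 cm/s × 864 = 0.1322 m/day.
Hydraulic gradient i = (320.35 − 304.12) / 841 = 16.23 / 841 = 0.01930.
Darcy flux q = K · i = 0.1322 × 0.01930 = 0.002551 m/day.
Seepage velocity v = q / n_e = 0.002551 / 0.09 = 0.02835 m/day.

0.0283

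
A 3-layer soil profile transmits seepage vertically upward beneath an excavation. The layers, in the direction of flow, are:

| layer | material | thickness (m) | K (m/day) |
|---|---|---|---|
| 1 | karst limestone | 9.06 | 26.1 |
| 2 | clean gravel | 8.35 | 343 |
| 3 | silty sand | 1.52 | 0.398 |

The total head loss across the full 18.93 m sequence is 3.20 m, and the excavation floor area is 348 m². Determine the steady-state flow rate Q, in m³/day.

Flow is perpendicular to layering, so the layers act in series and the equivalent K is the thickness-weighted harmonic mean.
Total thickness L = 9.06 + 8.35 + 1.52 = 18.93 m.
Σ(b_i/K_i) = 9.06/26.1 + 8.35/343 + 1.52/0.398 = 4.191 d.
K_eq = L / Σ(b_i/K_i) = 18.93 / 4.191 = 4.517 m/day.
Q = K_eq · A · (Δh/L) = 4.517 × 348 × (3.20/18.93) = 265.7 m³/day.

266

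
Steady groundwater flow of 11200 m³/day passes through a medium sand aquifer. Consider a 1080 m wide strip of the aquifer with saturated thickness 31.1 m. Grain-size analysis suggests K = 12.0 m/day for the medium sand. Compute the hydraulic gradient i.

Cross-sectional area A = 1080 × 31.1 = 33588 m².
From Q = K·A·i, i = Q / (K·A) = 11200 / (12.00 × 33588) = 0.02779.

0.0278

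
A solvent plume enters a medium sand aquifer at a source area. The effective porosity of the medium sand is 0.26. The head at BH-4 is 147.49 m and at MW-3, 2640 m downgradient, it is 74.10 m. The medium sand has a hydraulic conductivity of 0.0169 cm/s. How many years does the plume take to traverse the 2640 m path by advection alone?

4.63

Convert K: 0.0169 cm/s × 864 = 14.60 m/day.
Hydraulic gradient i = (147.49 − 74.10) / 2640 = 73.39 / 2640 = 0.02780.
Darcy flux q = K · i = 14.60 × 0.02780 = 0.4059 m/day.
Seepage velocity v = q / n_e = 0.4059 / 0.26 = 1.561 m/day.
Travel time t = L / v = 2640 / 1.561 = 1691 days = 4.630 years.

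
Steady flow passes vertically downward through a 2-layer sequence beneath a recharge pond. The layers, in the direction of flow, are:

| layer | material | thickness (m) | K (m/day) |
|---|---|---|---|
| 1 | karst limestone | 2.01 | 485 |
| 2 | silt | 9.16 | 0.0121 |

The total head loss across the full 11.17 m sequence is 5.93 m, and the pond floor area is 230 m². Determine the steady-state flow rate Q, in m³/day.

1.80

Flow is perpendicular to layering, so the layers act in series and the equivalent K is the thickness-weighted harmonic mean.
Total thickness L = 2.01 + 9.16 = 11.17 m.
Σ(b_i/K_i) = 2.01/485 + 9.16/0.0121 = 757.0 d.
K_eq = L / Σ(b_i/K_i) = 11.17 / 757.0 = 0.01476 m/day.
Q = K_eq · A · (Δh/L) = 0.01476 × 230 × (5.93/11.17) = 1.802 m³/day.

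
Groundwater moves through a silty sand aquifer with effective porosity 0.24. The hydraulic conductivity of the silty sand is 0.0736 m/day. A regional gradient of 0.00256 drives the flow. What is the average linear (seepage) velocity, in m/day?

0.000785

Hydraulic gradient i = 0.00256.
Darcy flux q = K · i = 0.07360 × 0.002560 = 0.0001884 m/day.
Seepage velocity v = q / n_e = 0.0001884 / 0.24 = 0.0007851 m/day.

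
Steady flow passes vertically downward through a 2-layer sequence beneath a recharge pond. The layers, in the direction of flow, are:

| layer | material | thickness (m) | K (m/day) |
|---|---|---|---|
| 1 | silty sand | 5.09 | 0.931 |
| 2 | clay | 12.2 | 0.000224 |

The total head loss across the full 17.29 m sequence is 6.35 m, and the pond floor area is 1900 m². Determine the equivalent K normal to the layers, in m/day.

0.000317

Flow is perpendicular to layering, so the layers act in series and the equivalent K is the thickness-weighted harmonic mean.
Total thickness L = 5.09 + 12.2 = 17.29 m.
Σ(b_i/K_i) = 5.09/0.931 + 12.2/0.000224 = 54470 d.
K_eq = L / Σ(b_i/K_i) = 17.29 / 54470 = 0.0003174 m/day.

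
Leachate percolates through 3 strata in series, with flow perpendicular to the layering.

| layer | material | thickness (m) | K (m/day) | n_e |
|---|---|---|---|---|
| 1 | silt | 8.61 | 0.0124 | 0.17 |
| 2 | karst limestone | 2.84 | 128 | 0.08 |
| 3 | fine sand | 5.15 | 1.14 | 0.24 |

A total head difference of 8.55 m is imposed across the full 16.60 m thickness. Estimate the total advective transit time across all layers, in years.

With flow normal to the layers, continuity requires the same specific discharge q through every layer.
Σ(b_i/K_i) = 8.61/0.0124 + 2.84/128 + 5.15/1.14 = 698.9 d.
q = Δh / Σ(b_i/K_i) = 8.55 / 698.9 = 0.01223 m/day.
In each layer the seepage velocity is v_i = q/n_i, so the layer transit time is t_i = b_i·n_i / q:
  layer 1 (silt): t_1 = 8.61 × 0.17 / 0.01223 = 119.6 d
  layer 2 (karst limestone): t_2 = 2.84 × 0.08 / 0.01223 = 18.57 d
  layer 3 (fine sand): t_3 = 5.15 × 0.24 / 0.01223 = 101.0 d
Total t = Σ t_i = 239.3 days = 0.6550 years.

0.655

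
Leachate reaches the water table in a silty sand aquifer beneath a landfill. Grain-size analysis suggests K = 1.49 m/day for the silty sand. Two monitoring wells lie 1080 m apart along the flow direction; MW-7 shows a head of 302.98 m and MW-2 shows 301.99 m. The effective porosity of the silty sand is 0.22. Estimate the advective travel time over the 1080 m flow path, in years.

476

Hydraulic gradient i = (302.98 − 301.99) / 1080 = 0.99 / 1080 = 0.0009167.
Darcy flux q = K · i = 1.490 × 0.0009167 = 0.001366 m/day.
Seepage velocity v = q / n_e = 0.001366 / 0.22 = 0.006208 m/day.
Travel time t = L / v = 1080 / 0.006208 = 1.740e+05 days = 476.3 years.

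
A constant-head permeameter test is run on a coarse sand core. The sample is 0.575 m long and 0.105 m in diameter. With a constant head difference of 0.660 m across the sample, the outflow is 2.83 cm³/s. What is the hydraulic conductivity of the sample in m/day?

24.6

Cross-sectional area A = π·(d/2)² = π × (0.105/2)² = 0.008659 m².
Convert discharge: 2.83 cm³/s = 2.830e-06 m³/s.
Darcy's law rearranged: K = Q·L / (A·Δh) = 2.830e-06 × 0.575 / (0.008659 × 0.660) = 0.0002847 m/s = 24.60 m/day.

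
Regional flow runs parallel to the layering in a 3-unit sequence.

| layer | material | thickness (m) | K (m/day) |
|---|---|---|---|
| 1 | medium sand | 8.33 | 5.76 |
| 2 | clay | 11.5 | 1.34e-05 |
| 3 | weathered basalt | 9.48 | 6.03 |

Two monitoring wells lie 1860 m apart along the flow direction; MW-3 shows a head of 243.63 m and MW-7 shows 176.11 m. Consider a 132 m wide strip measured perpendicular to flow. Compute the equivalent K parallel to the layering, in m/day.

3.59

Flow is parallel to layering, so each bed carries its own Darcy discharge and the transmissivities add.
Σ(K_i·b_i) = 5.76×8.33 + 1.34e-05×11.5 + 6.03×9.48 = 105.1 m²/day.
Total thickness b = 29.31 m, so K_eq = Σ(K_i·b_i)/b = 3.587 m/day.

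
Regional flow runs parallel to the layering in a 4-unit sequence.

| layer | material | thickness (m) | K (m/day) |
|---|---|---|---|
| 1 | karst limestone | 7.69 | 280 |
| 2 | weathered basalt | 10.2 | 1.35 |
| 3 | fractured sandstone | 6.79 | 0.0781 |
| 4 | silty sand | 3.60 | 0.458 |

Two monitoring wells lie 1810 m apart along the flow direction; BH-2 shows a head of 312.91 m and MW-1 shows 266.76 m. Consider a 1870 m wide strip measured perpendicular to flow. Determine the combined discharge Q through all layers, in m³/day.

103000

Flow is parallel to layering, so each bed carries its own Darcy discharge and the transmissivities add.
Σ(K_i·b_i) = 280×7.69 + 1.35×10.2 + 0.0781×6.79 + 0.458×3.60 = 2169 m²/day.
Hydraulic gradient i = (312.91 − 266.76) / 1810 = 46.15 / 1810 = 0.02550.
Q = Σ(K_i·b_i) · W · i = 2169 × 1870 × 0.02550 = 1.034e+05 m³/day.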